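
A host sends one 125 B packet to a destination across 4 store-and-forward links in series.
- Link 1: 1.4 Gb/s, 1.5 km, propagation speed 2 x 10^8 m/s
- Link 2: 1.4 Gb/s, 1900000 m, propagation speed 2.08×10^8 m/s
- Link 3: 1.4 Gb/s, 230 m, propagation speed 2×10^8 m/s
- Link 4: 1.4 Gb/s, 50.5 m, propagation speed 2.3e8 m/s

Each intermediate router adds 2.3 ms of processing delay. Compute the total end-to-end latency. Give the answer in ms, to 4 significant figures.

L = 125 × 8 = 1000 bits.
Transmission delay per hop = L/R = 1000/1400000000 = 0.000714286 ms; 4 hops → 0.00285714 ms.
Propagation delays (d/s per hop): 0.0075, 9.13462, 0.00115, 0.000219565 ms; sum = 9.14348 ms.
Processing at 3 router(s): 3 × 2.3 ms = 6.9 ms.
End-to-end = 16.05 ms.

16.05 ms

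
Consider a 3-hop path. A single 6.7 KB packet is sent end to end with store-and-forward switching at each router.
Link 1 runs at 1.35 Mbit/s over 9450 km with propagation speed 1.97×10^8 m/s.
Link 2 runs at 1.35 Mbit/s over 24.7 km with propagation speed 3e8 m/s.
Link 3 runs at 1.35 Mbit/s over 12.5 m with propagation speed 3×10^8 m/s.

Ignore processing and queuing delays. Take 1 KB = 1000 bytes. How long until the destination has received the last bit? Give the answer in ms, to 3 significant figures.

L = 53600 bits.
Transmission delay per hop = L/R = 53600/1350000 = 39.7037 ms; 3 hops → 119.111 ms.
Propagation delays (d/s per hop): 47.9695, 0.0823333, 4.16667e-05 ms; sum = 48.0519 ms.
End-to-end = 167 ms.

167 ms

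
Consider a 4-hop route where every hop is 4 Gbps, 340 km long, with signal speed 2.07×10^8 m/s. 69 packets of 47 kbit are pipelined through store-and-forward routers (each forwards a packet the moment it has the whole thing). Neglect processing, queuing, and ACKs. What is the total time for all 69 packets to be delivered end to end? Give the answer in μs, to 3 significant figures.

Per-hop transmission t_tx = L/R = 47000/4000000000 = 11.75 μs.
Per-hop propagation t_prop = 340000/2.07e+08 = 1642.51 μs.
Pipeline fill: first packet needs 4·t_tx to clear all hops; remaining 68 packets each add one t_tx.
Total = (4+69-1)·t_tx + 4·t_prop = 72·11.75 + 4·1642.51 = 7420 μs.

7420 μs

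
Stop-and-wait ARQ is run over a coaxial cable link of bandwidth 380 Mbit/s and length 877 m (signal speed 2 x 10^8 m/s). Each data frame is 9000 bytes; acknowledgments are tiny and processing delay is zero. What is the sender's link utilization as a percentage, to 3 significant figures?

t_tx = L/R = 72000/380000000 = 0.000189474 s.
t_prop = 877/200000000 = 4.385e-06 s; RTT = 8.77e-06 s.
Cycle = t_tx + RTT = 0.000198244 s.
Utilization = t_tx / cycle = 0.000189474/0.000198244 = 95.6 %.

95.6 %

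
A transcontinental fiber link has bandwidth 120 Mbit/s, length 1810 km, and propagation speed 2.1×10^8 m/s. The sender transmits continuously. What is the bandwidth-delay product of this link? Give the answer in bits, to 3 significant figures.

1030000 bits

Propagation delay = 1810000 / 210000000 = 0.00861905 s.
BDP = R × t_prop = 120000000 × 0.00861905 = 1034290 bits.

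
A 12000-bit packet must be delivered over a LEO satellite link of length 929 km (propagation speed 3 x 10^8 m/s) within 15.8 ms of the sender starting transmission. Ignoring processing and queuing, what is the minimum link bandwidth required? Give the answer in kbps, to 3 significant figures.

Propagation delay = 929000 / 300000000 = 3.09667 ms.
Transmission budget = 15.8 − 3.09667 = 12.7033 ms.
R ≥ L / t_tx = 12000 bits / 0.0127033 s = 945 kbps.

945 kbps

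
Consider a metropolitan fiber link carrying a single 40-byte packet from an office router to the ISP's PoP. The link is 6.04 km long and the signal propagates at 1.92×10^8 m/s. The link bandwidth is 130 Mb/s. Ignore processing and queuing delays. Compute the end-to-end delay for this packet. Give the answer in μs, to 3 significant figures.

33.9 μs

L = 40 × 8 = 320 bits.
Transmission delay = L/R = 320 / 130000000 = 2.46154 μs.
Propagation delay = d/s = 6040 m / 192000000 m/s = 31.4583 μs.
Total = 33.9 μs.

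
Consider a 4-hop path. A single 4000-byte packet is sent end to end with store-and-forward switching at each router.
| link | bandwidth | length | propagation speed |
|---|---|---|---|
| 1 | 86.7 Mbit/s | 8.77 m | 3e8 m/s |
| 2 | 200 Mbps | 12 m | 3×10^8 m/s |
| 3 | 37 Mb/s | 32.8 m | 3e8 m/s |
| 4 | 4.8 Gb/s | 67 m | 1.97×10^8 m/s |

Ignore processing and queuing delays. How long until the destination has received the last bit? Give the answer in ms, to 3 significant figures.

1.40 ms

L = 4000 × 8 = 32000 bits.
Transmission delays (L/R per hop): 0.369089, 0.16, 0.864865, 0.00666667 ms; sum = 1.40062 ms.
Propagation delays (d/s per hop): 2.92333e-05, 4e-05, 0.000109333, 0.000340102 ms; sum = 0.000518668 ms.
End-to-end = 1.40 ms.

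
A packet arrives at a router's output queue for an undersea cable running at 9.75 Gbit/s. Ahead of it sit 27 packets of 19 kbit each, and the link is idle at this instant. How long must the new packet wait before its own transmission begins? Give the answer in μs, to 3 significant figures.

Each queued packet: L/R = 19000/9750000000 = 1.94872 μs.
27 queued → 52.6154 μs.
Queuing delay = 52.6 μs.

52.6 μs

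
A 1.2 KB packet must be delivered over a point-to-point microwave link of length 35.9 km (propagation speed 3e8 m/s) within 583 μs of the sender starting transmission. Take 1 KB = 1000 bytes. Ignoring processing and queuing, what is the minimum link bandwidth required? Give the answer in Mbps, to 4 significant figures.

20.72 Mbps

L = 9600 bits.
Propagation delay = 35900 / 300000000 = 119.667 μs.
Transmission budget = 583 − 119.667 = 463.333 μs.
R ≥ L / t_tx = 9600 bits / 0.000463333 s = 20.72 Mbps.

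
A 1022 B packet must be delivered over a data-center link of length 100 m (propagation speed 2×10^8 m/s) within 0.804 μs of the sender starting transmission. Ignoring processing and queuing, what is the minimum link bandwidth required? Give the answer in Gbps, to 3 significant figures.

26.9 Gbps

L = 8176 bits.
Propagation delay = 100 / 200000000 = 0.5 μs.
Transmission budget = 0.804 − 0.5 = 0.304 μs.
R ≥ L / t_tx = 8176 bits / 3.04e-07 s = 26.9 Gbps.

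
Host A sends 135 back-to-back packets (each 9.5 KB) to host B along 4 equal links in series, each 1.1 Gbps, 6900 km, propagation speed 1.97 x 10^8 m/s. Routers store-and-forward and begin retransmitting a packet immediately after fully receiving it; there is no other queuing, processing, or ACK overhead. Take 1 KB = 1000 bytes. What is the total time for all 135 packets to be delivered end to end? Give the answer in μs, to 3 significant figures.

150000 μs

Per-hop transmission t_tx = L/R = 76000/1100000000 = 69.0909 μs.
Per-hop propagation t_prop = 6900000/197000000 = 35025.4 μs.
Pipeline fill: first packet needs 4·t_tx to clear all hops; remaining 134 packets each add one t_tx.
Total = (4+135-1)·t_tx + 4·t_prop = 138·69.0909 + 4·35025.4 = 150000 μs.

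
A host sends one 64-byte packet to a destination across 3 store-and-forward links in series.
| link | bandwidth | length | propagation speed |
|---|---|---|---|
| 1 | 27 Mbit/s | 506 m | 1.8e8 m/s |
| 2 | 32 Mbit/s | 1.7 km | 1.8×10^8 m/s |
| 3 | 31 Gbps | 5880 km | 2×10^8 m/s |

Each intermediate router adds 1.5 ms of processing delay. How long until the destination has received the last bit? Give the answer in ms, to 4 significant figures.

L = 64 × 8 = 512 bits.
Transmission delays (L/R per hop): 0.018963, 0.016, 1.65161e-05 ms; sum = 0.0349795 ms.
Propagation delays (d/s per hop): 0.00281111, 0.00944444, 29.4 ms; sum = 29.4123 ms.
Processing at 2 router(s): 2 × 1.5 ms = 3 ms.
End-to-end = 32.45 ms.

32.45 ms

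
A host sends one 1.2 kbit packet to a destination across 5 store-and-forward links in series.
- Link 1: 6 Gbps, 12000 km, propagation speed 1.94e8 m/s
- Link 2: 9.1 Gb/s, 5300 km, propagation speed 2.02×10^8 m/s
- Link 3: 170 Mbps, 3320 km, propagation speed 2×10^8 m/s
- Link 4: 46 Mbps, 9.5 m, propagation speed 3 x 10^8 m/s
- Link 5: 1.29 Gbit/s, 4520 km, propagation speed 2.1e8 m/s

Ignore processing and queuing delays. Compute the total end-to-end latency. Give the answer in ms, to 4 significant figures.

L = 1200 bits.
Transmission delays (L/R per hop): 0.0002, 0.000131868, 0.00705882, 0.026087, 0.000930233 ms; sum = 0.0344079 ms.
Propagation delays (d/s per hop): 61.8557, 26.2376, 16.6, 3.16667e-05, 21.5238 ms; sum = 126.217 ms.
End-to-end = 126.3 ms.

126.3 ms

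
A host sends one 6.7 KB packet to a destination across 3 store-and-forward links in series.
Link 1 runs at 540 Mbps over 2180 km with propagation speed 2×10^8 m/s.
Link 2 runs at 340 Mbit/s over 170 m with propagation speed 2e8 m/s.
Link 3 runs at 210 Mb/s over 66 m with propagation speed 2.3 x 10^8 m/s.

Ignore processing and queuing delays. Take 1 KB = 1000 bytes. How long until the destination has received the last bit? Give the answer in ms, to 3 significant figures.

L = 53600 bits.
Transmission delays (L/R per hop): 0.0992593, 0.157647, 0.255238 ms; sum = 0.512144 ms.
Propagation delays (d/s per hop): 10.9, 0.00085, 0.000286957 ms; sum = 10.9011 ms.
End-to-end = 11.4 ms.

11.4 ms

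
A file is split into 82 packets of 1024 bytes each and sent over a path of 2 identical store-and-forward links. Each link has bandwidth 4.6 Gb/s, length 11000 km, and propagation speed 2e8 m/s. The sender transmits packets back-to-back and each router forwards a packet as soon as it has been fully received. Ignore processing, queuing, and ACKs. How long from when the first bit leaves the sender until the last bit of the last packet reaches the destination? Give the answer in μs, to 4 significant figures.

110100 μs

Per-hop transmission t_tx = L/R = 8192/4600000000 = 1.78087 μs.
Per-hop propagation t_prop = 11000000/200000000 = 55000 μs.
Pipeline fill: first packet needs 2·t_tx to clear all hops; remaining 81 packets each add one t_tx.
Total = (2+82-1)·t_tx + 2·t_prop = 83·1.78087 + 2·55000 = 110100 μs.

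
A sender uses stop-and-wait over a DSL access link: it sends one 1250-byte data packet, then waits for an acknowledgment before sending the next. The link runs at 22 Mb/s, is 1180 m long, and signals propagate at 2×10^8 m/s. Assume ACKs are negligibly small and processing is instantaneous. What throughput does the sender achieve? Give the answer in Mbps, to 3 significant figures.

21.4 Mbps

t_tx = L/R = 10000/22000000 = 0.000454545 s.
t_prop = 1180/200000000 = 5.9e-06 s; RTT = 1.18e-05 s.
Cycle = t_tx + RTT = 0.000466345 s.
Throughput = L / cycle = 10000 / 0.000466345 = 21.4 Mbps.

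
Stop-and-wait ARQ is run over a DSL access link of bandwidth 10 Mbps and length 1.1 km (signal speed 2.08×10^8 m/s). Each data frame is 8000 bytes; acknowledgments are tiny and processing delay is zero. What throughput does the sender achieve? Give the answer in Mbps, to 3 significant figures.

9.98 Mbps

t_tx = L/R = 64000/10000000 = 0.0064 s.
t_prop = 1100/208000000 = 5.28846e-06 s; RTT = 1.05769e-05 s.
Cycle = t_tx + RTT = 0.00641058 s.
Throughput = L / cycle = 64000 / 0.00641058 = 9.98 Mbps.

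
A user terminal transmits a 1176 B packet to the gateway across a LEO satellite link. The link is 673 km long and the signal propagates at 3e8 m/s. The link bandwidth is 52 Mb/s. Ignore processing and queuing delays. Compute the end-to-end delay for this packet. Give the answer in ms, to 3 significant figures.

L = 1176 × 8 = 9408 bits.
Transmission delay = L/R = 9408 / 52000000 = 0.180923 ms.
Propagation delay = d/s = 673000 m / 300000000 m/s = 2.24333 ms.
Total = 2.42 ms.

2.42 ms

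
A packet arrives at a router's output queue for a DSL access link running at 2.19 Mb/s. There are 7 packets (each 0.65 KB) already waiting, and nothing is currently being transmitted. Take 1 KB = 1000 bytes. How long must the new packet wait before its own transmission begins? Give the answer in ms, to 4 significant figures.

Each queued packet: L/R = 5200/2190000 = 2.37443 ms.
7 queued → 16.621 ms.
Queuing delay = 16.62 ms.

16.62 ms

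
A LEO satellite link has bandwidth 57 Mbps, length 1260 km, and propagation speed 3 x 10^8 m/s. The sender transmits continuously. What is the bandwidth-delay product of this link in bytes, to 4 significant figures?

Propagation delay = 1260000 / 300000000 = 0.0042 s.
BDP = R × t_prop = 57000000 × 0.0042 = 239400 bits.
In bytes: 239400/8 = 29930 bytes.

29930 bytes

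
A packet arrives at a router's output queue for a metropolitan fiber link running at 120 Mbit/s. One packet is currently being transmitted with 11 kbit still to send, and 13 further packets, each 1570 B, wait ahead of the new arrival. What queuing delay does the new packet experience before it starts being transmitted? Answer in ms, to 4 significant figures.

Each queued packet: L/R = 12560/120000000 = 0.104667 ms.
13 queued → 1.36067 ms.
Plus remaining 11000 bits of current packet: 0.0916667 ms.
Queuing delay = 1.452 ms.

1.452 ms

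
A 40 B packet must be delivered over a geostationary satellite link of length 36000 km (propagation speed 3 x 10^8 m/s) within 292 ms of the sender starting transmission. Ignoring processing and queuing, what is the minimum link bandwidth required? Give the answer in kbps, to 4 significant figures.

L = 320 bits.
Propagation delay = 36000000 / 300000000 = 120 ms.
Transmission budget = 292 − 120 = 172 ms.
R ≥ L / t_tx = 320 bits / 0.172 s = 1.860 kbps.

1.860 kbps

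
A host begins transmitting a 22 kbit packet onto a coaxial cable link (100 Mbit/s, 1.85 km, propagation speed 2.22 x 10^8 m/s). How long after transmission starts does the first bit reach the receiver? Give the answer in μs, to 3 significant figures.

First bit experiences only propagation delay: d/s = 1850/2.22e+08 = 8.33 μs.

8.33 μs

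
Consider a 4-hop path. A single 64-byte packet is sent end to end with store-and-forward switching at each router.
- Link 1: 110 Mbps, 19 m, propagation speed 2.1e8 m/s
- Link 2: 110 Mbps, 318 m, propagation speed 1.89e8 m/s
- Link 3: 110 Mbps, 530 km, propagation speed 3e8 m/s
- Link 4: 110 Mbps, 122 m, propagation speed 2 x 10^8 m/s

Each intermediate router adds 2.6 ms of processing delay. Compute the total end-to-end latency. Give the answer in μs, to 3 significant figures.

L = 64 × 8 = 512 bits.
Transmission delay per hop = L/R = 512/110000000 = 4.65455 μs; 4 hops → 18.6182 μs.
Propagation delays (d/s per hop): 0.0904762, 1.68254, 1766.67, 0.61 μs; sum = 1769.05 μs.
Processing at 3 router(s): 3 × 2.6 ms = 7800 μs.
End-to-end = 9590 μs.

9590 μs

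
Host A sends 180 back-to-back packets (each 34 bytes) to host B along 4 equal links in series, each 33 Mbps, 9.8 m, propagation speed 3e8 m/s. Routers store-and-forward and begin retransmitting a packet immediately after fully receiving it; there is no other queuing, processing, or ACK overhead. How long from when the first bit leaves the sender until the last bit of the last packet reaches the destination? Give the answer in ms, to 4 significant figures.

Per-hop transmission t_tx = L/R = 272/33000000 = 0.00824242 ms.
Per-hop propagation t_prop = 9.8/300000000 = 3.26667e-05 ms.
Pipeline fill: first packet needs 4·t_tx to clear all hops; remaining 179 packets each add one t_tx.
Total = (4+180-1)·t_tx + 4·t_prop = 183·0.00824242 + 4·3.26667e-05 = 1.508 ms.

1.508 ms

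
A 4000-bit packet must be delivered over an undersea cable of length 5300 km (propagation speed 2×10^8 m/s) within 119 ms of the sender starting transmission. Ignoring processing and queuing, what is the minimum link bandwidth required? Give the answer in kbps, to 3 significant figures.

43.2 kbps

Propagation delay = 5300000 / 200000000 = 26.5 ms.
Transmission budget = 119 − 26.5 = 92.5 ms.
R ≥ L / t_tx = 4000 bits / 0.0925 s = 43.2 kbps.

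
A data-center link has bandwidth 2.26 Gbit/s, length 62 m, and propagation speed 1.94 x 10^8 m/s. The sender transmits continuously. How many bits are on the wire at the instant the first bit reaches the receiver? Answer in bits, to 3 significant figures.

Propagation delay = 62 / 194000000 = 3.19588e-07 s.
BDP = R × t_prop = 2260000000 × 3.19588e-07 = 722.268 bits.

722 bits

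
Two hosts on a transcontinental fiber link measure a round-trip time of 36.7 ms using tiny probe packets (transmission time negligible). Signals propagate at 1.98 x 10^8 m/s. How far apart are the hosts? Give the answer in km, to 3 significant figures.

One-way propagation = RTT/2 = 18.35 ms.
d = s × t = 198000000 × 0.01835 = 3630 km.

3630 km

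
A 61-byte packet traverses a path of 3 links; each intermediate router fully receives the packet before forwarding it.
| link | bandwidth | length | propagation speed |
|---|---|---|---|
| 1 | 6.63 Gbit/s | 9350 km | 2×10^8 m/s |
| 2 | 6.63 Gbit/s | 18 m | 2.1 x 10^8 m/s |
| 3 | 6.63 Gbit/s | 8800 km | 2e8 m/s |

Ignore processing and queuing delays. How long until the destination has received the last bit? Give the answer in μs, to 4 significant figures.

L = 61 × 8 = 488 bits.
Transmission delay per hop = L/R = 488/6630000000 = 0.0736048 μs; 3 hops → 0.220814 μs.
Propagation delays (d/s per hop): 46750, 0.0857143, 44000 μs; sum = 90750.1 μs.
End-to-end = 90750 μs.

90750 μs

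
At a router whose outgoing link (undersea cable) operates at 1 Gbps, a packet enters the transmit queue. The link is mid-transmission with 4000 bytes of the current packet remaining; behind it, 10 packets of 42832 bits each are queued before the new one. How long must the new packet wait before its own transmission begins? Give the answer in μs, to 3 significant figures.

460 μs

Each queued packet: L/R = 42832/1000000000 = 42.832 μs.
10 queued → 428.32 μs.
Plus remaining 32000 bits of current packet: 32 μs.
Queuing delay = 460 μs.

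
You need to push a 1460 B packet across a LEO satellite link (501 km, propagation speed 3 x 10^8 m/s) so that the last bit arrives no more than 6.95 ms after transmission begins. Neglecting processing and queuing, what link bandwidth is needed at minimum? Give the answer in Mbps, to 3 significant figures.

L = 11680 bits.
Propagation delay = 501000 / 300000000 = 1.67 ms.
Transmission budget = 6.95 − 1.67 = 5.28 ms.
R ≥ L / t_tx = 11680 bits / 0.00528 s = 2.21 Mbps.

2.21 Mbps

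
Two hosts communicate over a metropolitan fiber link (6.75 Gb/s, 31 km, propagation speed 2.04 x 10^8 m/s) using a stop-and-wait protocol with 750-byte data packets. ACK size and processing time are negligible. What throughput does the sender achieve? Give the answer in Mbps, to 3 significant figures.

19.7 Mbps

t_tx = L/R = 6000/6750000000 = 8.88889e-07 s.
t_prop = 31000/204000000 = 0.000151961 s; RTT = 0.000303922 s.
Cycle = t_tx + RTT = 0.00030481 s.
Throughput = L / cycle = 6000 / 0.00030481 = 19.7 Mbps.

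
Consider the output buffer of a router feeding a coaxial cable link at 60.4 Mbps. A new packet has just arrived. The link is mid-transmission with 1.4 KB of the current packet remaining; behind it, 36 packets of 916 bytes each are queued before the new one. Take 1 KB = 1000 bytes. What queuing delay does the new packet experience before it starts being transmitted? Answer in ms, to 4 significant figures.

Each queued packet: L/R = 7328/60400000 = 0.121325 ms.
36 queued → 4.36768 ms.
Plus remaining 11200 bits of current packet: 0.18543 ms.
Queuing delay = 4.553 ms.

4.553 ms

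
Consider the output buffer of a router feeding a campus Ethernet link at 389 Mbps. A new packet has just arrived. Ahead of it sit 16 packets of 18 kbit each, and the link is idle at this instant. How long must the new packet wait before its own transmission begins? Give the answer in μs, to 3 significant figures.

740 μs

Each queued packet: L/R = 18000/389000000 = 46.2725 μs.
16 queued → 740.36 μs.
Queuing delay = 740 μs.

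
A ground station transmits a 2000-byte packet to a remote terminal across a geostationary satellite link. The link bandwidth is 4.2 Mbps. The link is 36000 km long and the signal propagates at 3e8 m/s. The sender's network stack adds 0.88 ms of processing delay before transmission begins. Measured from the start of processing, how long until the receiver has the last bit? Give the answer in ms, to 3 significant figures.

L = 2000 × 8 = 16000 bits.
Transmission delay = L/R = 16000 / 4200000 = 3.80952 ms.
Propagation delay = d/s = 36000000 m / 300000000 m/s = 120 ms.
Plus processing delay 0.88 ms = 0.88 ms.
Total = 125 ms.

125 ms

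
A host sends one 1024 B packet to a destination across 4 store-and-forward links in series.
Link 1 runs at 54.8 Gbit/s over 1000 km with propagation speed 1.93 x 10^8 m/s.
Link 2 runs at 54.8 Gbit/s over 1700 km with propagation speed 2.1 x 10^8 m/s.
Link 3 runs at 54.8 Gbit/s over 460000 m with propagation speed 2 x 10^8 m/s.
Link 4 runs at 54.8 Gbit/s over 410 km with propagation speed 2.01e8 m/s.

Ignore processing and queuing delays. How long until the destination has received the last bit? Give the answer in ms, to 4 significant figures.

L = 1024 × 8 = 8192 bits.
Transmission delay per hop = L/R = 8192/54800000000 = 0.000149489 ms; 4 hops → 0.000597956 ms.
Propagation delays (d/s per hop): 5.18135, 8.09524, 2.3, 2.0398 ms; sum = 17.6164 ms.
End-to-end = 17.62 ms.

17.62 ms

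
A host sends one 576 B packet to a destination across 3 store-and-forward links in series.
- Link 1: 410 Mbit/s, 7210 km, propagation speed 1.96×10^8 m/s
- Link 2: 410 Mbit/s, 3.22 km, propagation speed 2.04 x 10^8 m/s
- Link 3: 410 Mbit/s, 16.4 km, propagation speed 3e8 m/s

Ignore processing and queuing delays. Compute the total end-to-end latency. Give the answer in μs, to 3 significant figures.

36900 μs

L = 576 × 8 = 4608 bits.
Transmission delay per hop = L/R = 4608/410000000 = 11.239 μs; 3 hops → 33.7171 μs.
Propagation delays (d/s per hop): 36785.7, 15.7843, 54.6667 μs; sum = 36856.2 μs.
End-to-end = 36900 μs.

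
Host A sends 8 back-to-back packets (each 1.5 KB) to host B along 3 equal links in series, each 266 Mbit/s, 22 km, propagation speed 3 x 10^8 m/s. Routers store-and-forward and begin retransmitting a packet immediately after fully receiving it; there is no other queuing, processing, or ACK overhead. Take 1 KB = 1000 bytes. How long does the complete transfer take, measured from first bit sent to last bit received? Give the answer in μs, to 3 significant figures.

Per-hop transmission t_tx = L/R = 12000/266000000 = 45.1128 μs.
Per-hop propagation t_prop = 22000/300000000 = 73.3333 μs.
Pipeline fill: first packet needs 3·t_tx to clear all hops; remaining 7 packets each add one t_tx.
Total = (3+8-1)·t_tx + 3·t_prop = 10·45.1128 + 3·73.3333 = 671 μs.

671 μs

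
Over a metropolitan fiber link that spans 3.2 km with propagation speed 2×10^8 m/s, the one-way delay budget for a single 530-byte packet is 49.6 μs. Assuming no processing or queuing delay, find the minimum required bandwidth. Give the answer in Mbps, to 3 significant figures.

L = 4240 bits.
Propagation delay = 3200 / 200000000 = 16 μs.
Transmission budget = 49.6 − 16 = 33.6 μs.
R ≥ L / t_tx = 4240 bits / 3.36e-05 s = 126 Mbps.

126 Mbps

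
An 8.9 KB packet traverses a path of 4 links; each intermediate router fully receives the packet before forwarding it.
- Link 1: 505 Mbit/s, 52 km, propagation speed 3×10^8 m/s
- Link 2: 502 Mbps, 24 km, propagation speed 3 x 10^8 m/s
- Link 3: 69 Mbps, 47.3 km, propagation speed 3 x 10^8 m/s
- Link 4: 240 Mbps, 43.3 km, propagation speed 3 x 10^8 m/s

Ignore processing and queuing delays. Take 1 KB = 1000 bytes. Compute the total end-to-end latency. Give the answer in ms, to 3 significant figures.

L = 71200 bits.
Transmission delays (L/R per hop): 0.14099, 0.141833, 1.03188, 0.296667 ms; sum = 1.61137 ms.
Propagation delays (d/s per hop): 0.173333, 0.08, 0.157667, 0.144333 ms; sum = 0.555333 ms.
End-to-end = 2.17 ms.

2.17 ms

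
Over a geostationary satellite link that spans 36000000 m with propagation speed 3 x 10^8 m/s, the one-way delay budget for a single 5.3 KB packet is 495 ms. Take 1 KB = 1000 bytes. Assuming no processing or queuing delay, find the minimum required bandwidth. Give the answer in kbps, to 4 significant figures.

L = 42400 bits.
Propagation delay = 36000000 / 300000000 = 120 ms.
Transmission budget = 495 − 120 = 375 ms.
R ≥ L / t_tx = 42400 bits / 0.375 s = 113.1 kbps.

113.1 kbps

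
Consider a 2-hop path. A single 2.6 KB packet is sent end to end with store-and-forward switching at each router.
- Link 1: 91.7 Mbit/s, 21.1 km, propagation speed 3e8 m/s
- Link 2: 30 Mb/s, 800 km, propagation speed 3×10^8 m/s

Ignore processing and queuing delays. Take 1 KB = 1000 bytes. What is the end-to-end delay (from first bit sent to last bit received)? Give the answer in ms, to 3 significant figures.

L = 20800 bits.
Transmission delays (L/R per hop): 0.226827, 0.693333 ms; sum = 0.92016 ms.
Propagation delays (d/s per hop): 0.0703333, 2.66667 ms; sum = 2.737 ms.
End-to-end = 3.66 ms.

3.66 ms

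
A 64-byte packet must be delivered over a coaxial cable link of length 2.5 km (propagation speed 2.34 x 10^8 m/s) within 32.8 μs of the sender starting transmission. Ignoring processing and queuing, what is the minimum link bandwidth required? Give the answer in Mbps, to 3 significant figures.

L = 512 bits.
Propagation delay = 2500 / 234000000 = 10.6838 μs.
Transmission budget = 32.8 − 10.6838 = 22.1162 μs.
R ≥ L / t_tx = 512 bits / 2.21162e-05 s = 23.2 Mbps.

23.2 Mbps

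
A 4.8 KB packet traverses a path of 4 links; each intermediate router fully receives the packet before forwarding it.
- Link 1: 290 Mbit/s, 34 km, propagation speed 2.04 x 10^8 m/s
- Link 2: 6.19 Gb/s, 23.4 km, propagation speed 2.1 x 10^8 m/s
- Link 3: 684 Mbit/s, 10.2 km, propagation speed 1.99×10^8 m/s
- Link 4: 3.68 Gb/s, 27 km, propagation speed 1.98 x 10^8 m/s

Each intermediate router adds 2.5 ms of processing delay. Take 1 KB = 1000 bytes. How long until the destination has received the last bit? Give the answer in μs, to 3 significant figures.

L = 38400 bits.
Transmission delays (L/R per hop): 132.414, 6.20355, 56.1404, 10.4348 μs; sum = 205.192 μs.
Propagation delays (d/s per hop): 166.667, 111.429, 51.2563, 136.364 μs; sum = 465.715 μs.
Processing at 3 router(s): 3 × 2.5 ms = 7500 μs.
End-to-end = 8170 μs.

8170 μs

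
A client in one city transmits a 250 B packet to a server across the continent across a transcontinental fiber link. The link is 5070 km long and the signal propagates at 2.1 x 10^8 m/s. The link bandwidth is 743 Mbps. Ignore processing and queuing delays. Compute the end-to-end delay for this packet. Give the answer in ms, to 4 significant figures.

L = 250 × 8 = 2000 bits.
Transmission delay = L/R = 2000 / 743000000 = 0.00269179 ms.
Propagation delay = d/s = 5070000 m / 210000000 m/s = 24.1429 ms.
Total = 24.15 ms.

24.15 ms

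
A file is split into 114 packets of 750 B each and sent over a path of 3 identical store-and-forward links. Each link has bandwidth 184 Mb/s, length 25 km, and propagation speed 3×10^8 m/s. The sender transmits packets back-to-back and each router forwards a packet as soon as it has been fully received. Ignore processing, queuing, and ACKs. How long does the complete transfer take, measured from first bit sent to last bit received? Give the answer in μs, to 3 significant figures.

Per-hop transmission t_tx = L/R = 6000/184000000 = 32.6087 μs.
Per-hop propagation t_prop = 25000/300000000 = 83.3333 μs.
Pipeline fill: first packet needs 3·t_tx to clear all hops; remaining 113 packets each add one t_tx.
Total = (3+114-1)·t_tx + 3·t_prop = 116·32.6087 + 3·83.3333 = 4030 μs.

4030 μs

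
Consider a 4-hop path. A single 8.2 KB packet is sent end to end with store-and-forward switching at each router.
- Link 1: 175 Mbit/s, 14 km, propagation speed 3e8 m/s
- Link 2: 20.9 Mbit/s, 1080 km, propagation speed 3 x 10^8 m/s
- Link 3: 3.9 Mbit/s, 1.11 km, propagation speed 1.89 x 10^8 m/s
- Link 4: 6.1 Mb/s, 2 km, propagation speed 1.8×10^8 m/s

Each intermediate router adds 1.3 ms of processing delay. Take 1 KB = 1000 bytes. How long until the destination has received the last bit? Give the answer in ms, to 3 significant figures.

38.7 ms

L = 65600 bits.
Transmission delays (L/R per hop): 0.374857, 3.13876, 16.8205, 10.7541 ms; sum = 31.0882 ms.
Propagation delays (d/s per hop): 0.0466667, 3.6, 0.00587302, 0.0111111 ms; sum = 3.66365 ms.
Processing at 3 router(s): 3 × 1.3 ms = 3.9 ms.
End-to-end = 38.7 ms.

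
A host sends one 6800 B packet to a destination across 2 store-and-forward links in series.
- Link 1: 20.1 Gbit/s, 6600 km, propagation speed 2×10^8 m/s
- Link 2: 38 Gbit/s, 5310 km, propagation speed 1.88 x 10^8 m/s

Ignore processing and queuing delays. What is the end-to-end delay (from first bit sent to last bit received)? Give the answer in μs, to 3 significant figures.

L = 6800 × 8 = 54400 bits.
Transmission delays (L/R per hop): 2.70647, 1.43158 μs; sum = 4.13805 μs.
Propagation delays (d/s per hop): 33000, 28244.7 μs; sum = 61244.7 μs.
End-to-end = 61200 μs.

61200 μs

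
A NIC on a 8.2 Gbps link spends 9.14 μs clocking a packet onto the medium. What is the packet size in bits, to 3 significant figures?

74900 bits

L = R × t_tx = 8.2e+09 b/s × 9.14e-06 s = 74948 bits.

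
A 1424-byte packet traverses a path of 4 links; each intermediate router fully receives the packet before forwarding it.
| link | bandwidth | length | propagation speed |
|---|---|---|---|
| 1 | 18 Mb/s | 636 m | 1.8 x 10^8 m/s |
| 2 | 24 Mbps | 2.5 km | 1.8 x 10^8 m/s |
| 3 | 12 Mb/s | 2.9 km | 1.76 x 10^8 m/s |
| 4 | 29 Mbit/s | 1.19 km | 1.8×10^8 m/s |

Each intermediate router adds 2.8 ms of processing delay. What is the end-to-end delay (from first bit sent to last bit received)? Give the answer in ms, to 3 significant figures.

L = 1424 × 8 = 11392 bits.
Transmission delays (L/R per hop): 0.632889, 0.474667, 0.949333, 0.392828 ms; sum = 2.44972 ms.
Propagation delays (d/s per hop): 0.00353333, 0.0138889, 0.0164773, 0.00661111 ms; sum = 0.0405106 ms.
Processing at 3 router(s): 3 × 2.8 ms = 8.4 ms.
End-to-end = 10.9 ms.

10.9 ms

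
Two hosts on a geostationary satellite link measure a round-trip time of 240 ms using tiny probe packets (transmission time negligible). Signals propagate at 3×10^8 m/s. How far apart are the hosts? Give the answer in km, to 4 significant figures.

One-way propagation = RTT/2 = 120 ms.
d = s × t = 300000000 × 0.12 = 36000 km.

36000 km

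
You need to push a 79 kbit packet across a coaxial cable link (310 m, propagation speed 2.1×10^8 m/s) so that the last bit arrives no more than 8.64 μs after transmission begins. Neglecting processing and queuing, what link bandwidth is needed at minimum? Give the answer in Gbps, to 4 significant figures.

Propagation delay = 310 / 210000000 = 1.47619 μs.
Transmission budget = 8.64 − 1.47619 = 7.16381 μs.
R ≥ L / t_tx = 79000 bits / 7.16381e-06 s = 11.03 Gbps.

11.03 Gbps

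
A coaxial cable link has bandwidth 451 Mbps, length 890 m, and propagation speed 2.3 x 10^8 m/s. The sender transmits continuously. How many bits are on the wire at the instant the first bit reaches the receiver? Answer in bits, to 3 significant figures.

1750 bits

Propagation delay = 890 / 2.3e+08 = 3.86957e-06 s.
BDP = R × t_prop = 451000000 × 3.86957e-06 = 1745.17 bits.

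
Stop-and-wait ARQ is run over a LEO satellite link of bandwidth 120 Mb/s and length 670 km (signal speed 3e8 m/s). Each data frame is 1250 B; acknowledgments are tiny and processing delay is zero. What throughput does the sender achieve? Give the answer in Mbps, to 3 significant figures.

t_tx = L/R = 10000/120000000 = 8.33333e-05 s.
t_prop = 670000/300000000 = 0.00223333 s; RTT = 0.00446667 s.
Cycle = t_tx + RTT = 0.00455 s.
Throughput = L / cycle = 10000 / 0.00455 = 2.20 Mbps.

2.20 Mbps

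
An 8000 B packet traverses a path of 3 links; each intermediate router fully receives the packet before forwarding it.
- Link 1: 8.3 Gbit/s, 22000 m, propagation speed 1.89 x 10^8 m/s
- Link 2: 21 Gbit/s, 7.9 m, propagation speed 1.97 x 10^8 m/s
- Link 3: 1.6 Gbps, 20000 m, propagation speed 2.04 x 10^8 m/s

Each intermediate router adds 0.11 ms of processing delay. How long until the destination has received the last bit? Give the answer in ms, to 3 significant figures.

L = 8000 × 8 = 64000 bits.
Transmission delays (L/R per hop): 0.00771084, 0.00304762, 0.04 ms; sum = 0.0507585 ms.
Propagation delays (d/s per hop): 0.116402, 4.01015e-05, 0.0980392 ms; sum = 0.214481 ms.
Processing at 2 router(s): 2 × 0.11 ms = 0.22 ms.
End-to-end = 0.485 ms.

0.485 ms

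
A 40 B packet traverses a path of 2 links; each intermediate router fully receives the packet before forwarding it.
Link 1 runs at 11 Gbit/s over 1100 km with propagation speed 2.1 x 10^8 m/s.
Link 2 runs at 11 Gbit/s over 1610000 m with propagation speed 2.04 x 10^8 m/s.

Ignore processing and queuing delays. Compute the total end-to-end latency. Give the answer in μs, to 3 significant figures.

13100 μs

L = 40 × 8 = 320 bits.
Transmission delay per hop = L/R = 320/11000000000 = 0.0290909 μs; 2 hops → 0.0581818 μs.
Propagation delays (d/s per hop): 5238.1, 7892.16 μs; sum = 13130.3 μs.
End-to-end = 13100 μs.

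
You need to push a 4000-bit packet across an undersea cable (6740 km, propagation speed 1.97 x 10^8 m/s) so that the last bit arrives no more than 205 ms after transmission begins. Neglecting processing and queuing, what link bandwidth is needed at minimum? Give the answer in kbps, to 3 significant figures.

23.4 kbps

Propagation delay = 6740000 / 197000000 = 34.2132 ms.
Transmission budget = 205 − 34.2132 = 170.787 ms.
R ≥ L / t_tx = 4000 bits / 0.170787 s = 23.4 kbps.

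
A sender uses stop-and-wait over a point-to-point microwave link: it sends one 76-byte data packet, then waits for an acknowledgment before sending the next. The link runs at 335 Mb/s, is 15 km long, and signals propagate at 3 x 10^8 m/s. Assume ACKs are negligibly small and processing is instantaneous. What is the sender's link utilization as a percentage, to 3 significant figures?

t_tx = L/R = 608/335000000 = 1.81493e-06 s.
t_prop = 15000/300000000 = 5e-05 s; RTT = 0.0001 s.
Cycle = t_tx + RTT = 0.000101815 s.
Utilization = t_tx / cycle = 1.81493e-06/0.000101815 = 1.78 %.

1.78 %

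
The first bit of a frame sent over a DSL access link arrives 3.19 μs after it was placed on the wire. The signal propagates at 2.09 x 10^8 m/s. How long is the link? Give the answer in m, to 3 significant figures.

667 m

d = s × t_prop = 209000000 × 3.19e-06 = 667 m.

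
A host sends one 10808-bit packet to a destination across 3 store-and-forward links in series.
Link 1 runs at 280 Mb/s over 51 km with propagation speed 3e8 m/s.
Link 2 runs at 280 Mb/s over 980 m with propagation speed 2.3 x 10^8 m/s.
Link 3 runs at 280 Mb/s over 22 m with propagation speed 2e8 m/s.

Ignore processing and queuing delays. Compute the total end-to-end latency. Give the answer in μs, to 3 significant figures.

Transmission delay per hop = L/R = 10808/280000000 = 38.6 μs; 3 hops → 115.8 μs.
Propagation delays (d/s per hop): 170, 4.26087, 0.11 μs; sum = 174.371 μs.
End-to-end = 290 μs.

290 μs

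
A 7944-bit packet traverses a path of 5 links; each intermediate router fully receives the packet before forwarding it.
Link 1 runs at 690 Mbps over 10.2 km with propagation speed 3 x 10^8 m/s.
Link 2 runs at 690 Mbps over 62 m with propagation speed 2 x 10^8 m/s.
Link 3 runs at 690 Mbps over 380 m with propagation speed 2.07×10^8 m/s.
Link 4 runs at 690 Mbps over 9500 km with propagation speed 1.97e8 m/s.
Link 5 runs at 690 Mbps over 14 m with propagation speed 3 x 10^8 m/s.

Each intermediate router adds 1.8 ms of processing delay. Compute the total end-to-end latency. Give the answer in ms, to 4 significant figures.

Transmission delay per hop = L/R = 7944/690000000 = 0.011513 ms; 5 hops → 0.0575652 ms.
Propagation delays (d/s per hop): 0.034, 0.00031, 0.00183575, 48.2234, 4.66667e-05 ms; sum = 48.2595 ms.
Processing at 4 router(s): 4 × 1.8 ms = 7.2 ms.
End-to-end = 55.52 ms.

55.52 ms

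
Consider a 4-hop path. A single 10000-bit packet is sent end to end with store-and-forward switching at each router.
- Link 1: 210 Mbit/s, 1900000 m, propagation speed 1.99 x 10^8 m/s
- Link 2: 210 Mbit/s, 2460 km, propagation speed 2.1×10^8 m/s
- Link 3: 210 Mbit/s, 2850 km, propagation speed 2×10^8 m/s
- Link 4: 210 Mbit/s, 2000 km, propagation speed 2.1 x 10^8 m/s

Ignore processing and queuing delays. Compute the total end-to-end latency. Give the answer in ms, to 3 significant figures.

Transmission delay per hop = L/R = 10000/210000000 = 0.047619 ms; 4 hops → 0.190476 ms.
Propagation delays (d/s per hop): 9.54774, 11.7143, 14.25, 9.52381 ms; sum = 45.0358 ms.
End-to-end = 45.2 ms.

45.2 ms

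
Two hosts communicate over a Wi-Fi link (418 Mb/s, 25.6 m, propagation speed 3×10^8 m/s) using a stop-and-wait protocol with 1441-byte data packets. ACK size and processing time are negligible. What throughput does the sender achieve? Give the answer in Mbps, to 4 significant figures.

415.4 Mbps

t_tx = L/R = 11528/418000000 = 2.75789e-05 s.
t_prop = 25.6/300000000 = 8.53333e-08 s; RTT = 1.70667e-07 s.
Cycle = t_tx + RTT = 2.77496e-05 s.
Throughput = L / cycle = 11528 / 2.77496e-05 = 415.4 Mbps.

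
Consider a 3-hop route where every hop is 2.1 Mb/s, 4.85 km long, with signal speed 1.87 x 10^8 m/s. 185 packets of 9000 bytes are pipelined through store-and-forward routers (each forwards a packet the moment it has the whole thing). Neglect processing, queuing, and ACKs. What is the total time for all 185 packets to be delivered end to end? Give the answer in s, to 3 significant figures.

6.41 s

Per-hop transmission t_tx = L/R = 72000/2100000 = 0.0342857 s.
Per-hop propagation t_prop = 4850/187000000 = 2.59358e-05 s.
Pipeline fill: first packet needs 3·t_tx to clear all hops; remaining 184 packets each add one t_tx.
Total = (3+185-1)·t_tx + 3·t_prop = 187·0.0342857 + 3·2.59358e-05 = 6.41 s.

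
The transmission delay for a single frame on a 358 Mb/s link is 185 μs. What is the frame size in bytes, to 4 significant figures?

8279 bytes

L = R × t_tx = 358000000 b/s × 0.000185 s = 66230 bits.
In bytes: 66230 / 8 = 8279 bytes.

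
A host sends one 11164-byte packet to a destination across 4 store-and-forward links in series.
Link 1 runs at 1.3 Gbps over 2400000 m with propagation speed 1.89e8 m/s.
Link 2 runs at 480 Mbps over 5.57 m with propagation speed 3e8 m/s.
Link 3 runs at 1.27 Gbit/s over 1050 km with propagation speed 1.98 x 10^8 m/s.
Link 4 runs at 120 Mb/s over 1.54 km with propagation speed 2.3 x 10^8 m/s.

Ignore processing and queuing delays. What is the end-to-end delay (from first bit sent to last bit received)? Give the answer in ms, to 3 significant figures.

19.1 ms

L = 11164 × 8 = 89312 bits.
Transmission delays (L/R per hop): 0.0687015, 0.186067, 0.0703244, 0.744267 ms; sum = 1.06936 ms.
Propagation delays (d/s per hop): 12.6984, 1.85667e-05, 5.30303, 0.00669565 ms; sum = 18.0082 ms.
End-to-end = 19.1 ms.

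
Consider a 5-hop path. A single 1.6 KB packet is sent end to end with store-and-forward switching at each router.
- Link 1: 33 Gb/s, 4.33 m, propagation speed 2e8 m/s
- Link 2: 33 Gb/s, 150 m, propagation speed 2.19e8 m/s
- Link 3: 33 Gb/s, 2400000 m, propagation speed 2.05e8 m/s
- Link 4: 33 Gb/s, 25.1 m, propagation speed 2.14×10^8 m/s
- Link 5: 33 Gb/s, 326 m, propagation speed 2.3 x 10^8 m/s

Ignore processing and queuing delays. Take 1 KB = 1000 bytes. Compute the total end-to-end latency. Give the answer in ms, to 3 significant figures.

L = 12800 bits.
Transmission delay per hop = L/R = 12800/33000000000 = 0.000387879 ms; 5 hops → 0.00193939 ms.
Propagation delays (d/s per hop): 2.165e-05, 0.000684932, 11.7073, 0.00011729, 0.00141739 ms; sum = 11.7096 ms.
End-to-end = 11.7 ms.

11.7 ms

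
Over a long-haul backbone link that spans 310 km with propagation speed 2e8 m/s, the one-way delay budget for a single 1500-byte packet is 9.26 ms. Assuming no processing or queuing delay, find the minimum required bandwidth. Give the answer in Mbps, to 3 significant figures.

1.56 Mbps

L = 12000 bits.
Propagation delay = 310000 / 200000000 = 1.55 ms.
Transmission budget = 9.26 − 1.55 = 7.71 ms.
R ≥ L / t_tx = 12000 bits / 0.00771 s = 1.56 Mbps.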